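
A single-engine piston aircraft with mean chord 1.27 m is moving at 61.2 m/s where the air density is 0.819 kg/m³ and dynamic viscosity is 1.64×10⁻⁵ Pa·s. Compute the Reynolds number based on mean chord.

Re = 3.88×10^6

Re = ρ·v·c/μ = 0.819 × 61.2 × 1.27 / (1.64×10⁻⁵) = 3.88×10^6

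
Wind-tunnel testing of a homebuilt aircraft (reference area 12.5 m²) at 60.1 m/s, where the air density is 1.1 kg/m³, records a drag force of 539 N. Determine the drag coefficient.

From D = ½ρv²S·CD, rearranging gives CD = 2D/(ρv²S).
CD = 2 × 539 / (1.1 × 60.1² × 12.5) = 0.0217

CD = 0.0217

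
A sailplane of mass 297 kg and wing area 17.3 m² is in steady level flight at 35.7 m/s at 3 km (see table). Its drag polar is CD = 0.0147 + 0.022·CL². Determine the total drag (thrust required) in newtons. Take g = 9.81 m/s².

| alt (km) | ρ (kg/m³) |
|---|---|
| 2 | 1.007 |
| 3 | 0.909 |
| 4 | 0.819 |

At 3 km, from the table: ρ = 0.909 kg/m³.
In steady level flight, lift balances weight: W = mg = 297 × 9.81 = 2913.6 N.
q = ½ρv² = ½ × 0.909 × 35.7² = 579.3 Pa.
CL = 2W/(ρv²S) = 2×2913.6/(0.909×35.7²×17.3) = 0.2907.
CD = 0.0147 + 0.022 × 0.2907² = 0.01656.
D = q·S·CD = 579.3 × 17.3 × 0.01656 = 165.9 N

D = 166 N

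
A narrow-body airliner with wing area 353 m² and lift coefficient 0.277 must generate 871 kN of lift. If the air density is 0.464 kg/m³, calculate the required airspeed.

L = ½ρv²S·CL ⇒ v = √(2L/(ρ·S·CL))
v = √(2 × 8.71×10^5 / (0.464 × 353 × 0.277)) = √38400 = 196 m/s

v = 196 m/s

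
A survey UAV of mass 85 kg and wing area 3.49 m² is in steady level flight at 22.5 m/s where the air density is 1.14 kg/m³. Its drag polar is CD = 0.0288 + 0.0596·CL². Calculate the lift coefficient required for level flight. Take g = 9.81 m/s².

CL = 0.828

In steady level flight, lift balances weight: W = mg = 85 × 9.81 = 833.85 N.
q = ½ρv² = ½ × 1.14 × 22.5² = 288.6 Pa.
Required CL = L/(qS) = 833.85/(288.6·3.49) = 0.828.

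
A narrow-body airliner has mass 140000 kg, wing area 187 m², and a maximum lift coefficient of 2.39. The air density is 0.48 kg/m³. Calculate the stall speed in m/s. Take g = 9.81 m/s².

Weight W = mg = 140000 × 9.81 = 1.373×10^6 N.
From L = ½ρV²S·CL,max = W: V_stall = √(2W/(ρSCL,max)) = √(2·1.373×10^6/(0.48·187·2.39))
V_stall = √12800 = 113 m/s

V_stall = 113 m/s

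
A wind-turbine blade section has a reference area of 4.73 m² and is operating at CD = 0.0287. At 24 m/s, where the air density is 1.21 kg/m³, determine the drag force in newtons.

D = ½ρv²S·CD = ½ × 1.21 × 24² × 4.73 × 0.0287 = 47.3 N

D = 47.3 N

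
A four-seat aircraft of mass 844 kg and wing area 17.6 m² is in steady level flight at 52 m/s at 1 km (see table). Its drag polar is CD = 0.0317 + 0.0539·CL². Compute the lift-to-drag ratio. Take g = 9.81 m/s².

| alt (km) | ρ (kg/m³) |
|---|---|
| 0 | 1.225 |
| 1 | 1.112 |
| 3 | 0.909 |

At 1 km, from the table: ρ = 1.112 kg/m³.
Weight W = mg = 844 × 9.81 = 8279.6 N; in level flight L = W.
q = ½ρv² = ½ × 1.112 × 52² = 1503 Pa.
CL = 2W/(ρv²S) = 2×8279.6/(1.112×52²×17.6) = 0.3129.
CD = 0.0317 + 0.0539 × 0.3129² = 0.03698.
L/D = CL/CD = 0.3129 / 0.03698 = 8.46

L/D = 8.46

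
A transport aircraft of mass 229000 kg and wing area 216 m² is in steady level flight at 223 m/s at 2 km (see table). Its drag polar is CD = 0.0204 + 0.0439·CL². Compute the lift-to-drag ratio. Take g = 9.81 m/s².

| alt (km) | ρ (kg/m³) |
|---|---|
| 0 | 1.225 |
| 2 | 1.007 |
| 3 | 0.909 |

L/D = 14.8

At 2 km, from the table: ρ = 1.007 kg/m³.
Level flight ⇒ L = W = m·g = 229000 × 9.81 = 2.2465×10^6 N.
Dynamic pressure q = 0.5 × 1.007 × 223² = 25040 Pa.
CL = 2W/(ρv²S) = 2×2.2465×10^6/(1.007×223²×216) = 0.4154.
CD = 0.0204 + 0.0439 × 0.4154² = 0.02797.
L/D = CL/CD = 0.4154 / 0.02797 = 14.8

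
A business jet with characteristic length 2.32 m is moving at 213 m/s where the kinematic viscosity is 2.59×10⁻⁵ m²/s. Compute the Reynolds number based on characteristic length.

Re = 1.91×10^7

Re = v·c/ν = 213 × 2.32 / (2.59×10⁻⁵) = 1.91×10^7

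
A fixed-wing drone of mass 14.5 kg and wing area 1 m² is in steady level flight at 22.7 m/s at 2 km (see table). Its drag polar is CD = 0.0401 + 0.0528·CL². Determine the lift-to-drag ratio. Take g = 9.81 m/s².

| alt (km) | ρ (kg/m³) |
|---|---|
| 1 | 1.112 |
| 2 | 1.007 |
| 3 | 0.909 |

L/D = 9.8

At 2 km, from the table: ρ = 1.007 kg/m³.
Weight W = mg = 14.5 × 9.81 = 142.25 N; in level flight L = W.
Dynamic pressure q = 0.5 × 1.007 × 22.7² = 259.4 Pa.
Required CL = L/(qS) = 142.25/(259.4·1) = 0.5483.
CD = 0.0401 + 0.0528 × 0.5483² = 0.05597.
L/D = CL/CD = 0.5483 / 0.05597 = 9.8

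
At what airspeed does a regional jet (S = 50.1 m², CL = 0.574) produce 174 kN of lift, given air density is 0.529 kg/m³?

L = ½ρv²S·CL ⇒ v = √(2L/(ρ·S·CL))
v = √(2 × 1.74×10^5 / (0.529 × 50.1 × 0.574)) = √22880 = 151 m/s

v = 151 m/s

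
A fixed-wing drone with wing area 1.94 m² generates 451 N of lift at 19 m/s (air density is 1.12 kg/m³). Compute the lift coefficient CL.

CL = 1.15

From L = ½ρv²S·CL, rearranging gives CL = 2L/(ρv²S).
CL = 2 × 451 / (1.12 × 19² × 1.94) = 1.15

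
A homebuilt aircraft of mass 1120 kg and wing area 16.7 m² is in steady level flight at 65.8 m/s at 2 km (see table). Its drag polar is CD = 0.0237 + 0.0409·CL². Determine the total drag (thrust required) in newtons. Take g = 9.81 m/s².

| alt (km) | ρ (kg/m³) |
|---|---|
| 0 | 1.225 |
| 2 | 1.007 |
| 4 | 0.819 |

D = 998 N

At 2 km, from the table: ρ = 1.007 kg/m³.
In steady level flight, lift balances weight: W = mg = 1120 × 9.81 = 10987 N.
Dynamic pressure q = 0.5 × 1.007 × 65.8² = 2180 Pa.
CL = W/(q·S) = 10987 / (2180 × 16.7) = 0.3018.
CD = 0.0237 + 0.0409 × 0.3018² = 0.02743.
D = q·S·CD = 2180 × 16.7 × 0.02743 = 998.4 N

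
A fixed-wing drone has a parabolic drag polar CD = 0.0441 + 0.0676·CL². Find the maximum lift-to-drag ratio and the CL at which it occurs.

(L/D)max = 9.16, at CL = 0.808

For CD = CD0 + K·CL², (L/D)max occurs at CL* = √(CD0/K) and equals 1/(2√(K·CD0)).
(L/D)max = 1/(2√(0.0676 × 0.0441)) = 1/(2 × 0.0546) = 9.16
CL* = √(0.0441/0.0676) = 0.808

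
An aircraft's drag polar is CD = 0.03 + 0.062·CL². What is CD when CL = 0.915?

CD = 0.03 + 0.062 × 0.915² = 0.03 + 0.05191 = 0.0819

CD = 0.0819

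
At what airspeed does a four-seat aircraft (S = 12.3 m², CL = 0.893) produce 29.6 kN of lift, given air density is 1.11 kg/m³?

v = 69.7 m/s

L = ½ρv²S·CL ⇒ v = √(2L/(ρ·S·CL))
v = √(2 × 29600 / (1.11 × 12.3 × 0.893)) = √4856 = 69.7 m/s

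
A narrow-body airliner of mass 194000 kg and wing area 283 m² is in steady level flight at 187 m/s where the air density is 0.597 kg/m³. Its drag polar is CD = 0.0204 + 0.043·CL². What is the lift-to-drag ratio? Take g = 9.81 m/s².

In steady level flight, lift balances weight: W = mg = 194000 × 9.81 = 1.9031×10^6 N.
Dynamic pressure q = 0.5 × 0.597 × 187² = 10440 Pa.
Required CL = L/(qS) = 1.9031×10^6/(10440·283) = 0.6443.
CD = 0.0204 + 0.043 × 0.6443² = 0.03825.
L/D = CL/CD = 0.6443 / 0.03825 = 16.8

L/D = 16.8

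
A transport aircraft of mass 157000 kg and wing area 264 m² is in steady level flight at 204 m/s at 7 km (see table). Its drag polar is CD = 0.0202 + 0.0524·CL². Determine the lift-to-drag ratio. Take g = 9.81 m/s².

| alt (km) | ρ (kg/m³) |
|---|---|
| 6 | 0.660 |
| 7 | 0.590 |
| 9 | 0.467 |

At 7 km, from the table: ρ = 0.590 kg/m³.
In steady level flight, lift balances weight: W = mg = 157000 × 9.81 = 1.5402×10^6 N.
q = ½ρv² = ½ × 0.59 × 204² = 12280 Pa.
CL = W/(q·S) = 1.5402×10^6 / (12280 × 264) = 0.4752.
CD = 0.0202 + 0.0524 × 0.4752² = 0.03203.
L/D = CL/CD = 0.4752 / 0.03203 = 14.8

L/D = 14.8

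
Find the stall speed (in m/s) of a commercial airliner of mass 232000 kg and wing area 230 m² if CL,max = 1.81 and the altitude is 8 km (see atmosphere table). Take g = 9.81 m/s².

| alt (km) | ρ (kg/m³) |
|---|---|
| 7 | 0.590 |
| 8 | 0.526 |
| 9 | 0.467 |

At 8 km, from the table: ρ = 0.526 kg/m³.
Weight W = mg = 232000 × 9.81 = 2.276×10^6 N.
From L = ½ρV²S·CL,max = W: V_stall = √(2W/(ρSCL,max)) = √(2·2.276×10^6/(0.526·230·1.81))
V_stall = √20790 = 144 m/s

V_stall = 144 m/s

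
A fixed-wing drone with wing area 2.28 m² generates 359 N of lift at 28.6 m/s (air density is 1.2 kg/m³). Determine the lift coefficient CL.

CL = 0.321

From L = ½ρv²S·CL, rearranging gives CL = 2L/(ρv²S).
CL = 2 × 359 / (1.2 × 28.6² × 2.28) = 0.321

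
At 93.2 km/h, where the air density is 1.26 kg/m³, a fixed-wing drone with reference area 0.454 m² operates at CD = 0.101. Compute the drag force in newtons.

Convert speed: v = 93.2 km/h ÷ 3.6 = 25.89 m/s.
Dynamic pressure q = ½ρv² = ½ × 1.26 × 25.89² = 422.2 Pa.
D = q·S·CD = 422.2 × 0.454 × 0.101 = 19.4 N

D = 19.4 N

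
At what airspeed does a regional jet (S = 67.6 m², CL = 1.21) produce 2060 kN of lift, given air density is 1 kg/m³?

L = ½ρv²S·CL ⇒ v = √(2L/(ρ·S·CL))
v = √(2 × 2.06×10^6 / (1 × 67.6 × 1.21)) = √50370 = 224 m/s

v = 224 m/s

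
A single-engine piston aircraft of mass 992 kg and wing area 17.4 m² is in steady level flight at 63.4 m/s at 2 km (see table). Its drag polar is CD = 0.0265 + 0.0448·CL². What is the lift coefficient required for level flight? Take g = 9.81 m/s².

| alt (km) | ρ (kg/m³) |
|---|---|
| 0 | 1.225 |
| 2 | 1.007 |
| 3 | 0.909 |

At 2 km, from the table: ρ = 1.007 kg/m³.
Level flight ⇒ L = W = m·g = 992 × 9.81 = 9731.5 N.
Dynamic pressure q = 0.5 × 1.007 × 63.4² = 2024 Pa.
CL = 2W/(ρv²S) = 2×9731.5/(1.007×63.4²×17.4) = 0.2763.

CL = 0.276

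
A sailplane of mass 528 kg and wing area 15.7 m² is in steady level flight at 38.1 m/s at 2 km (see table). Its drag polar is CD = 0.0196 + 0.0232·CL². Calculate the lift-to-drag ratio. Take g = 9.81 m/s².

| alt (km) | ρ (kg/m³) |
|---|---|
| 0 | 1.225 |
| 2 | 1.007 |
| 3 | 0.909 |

L/D = 18.6

At 2 km, from the table: ρ = 1.007 kg/m³.
Weight W = mg = 528 × 9.81 = 5179.7 N; in level flight L = W.
q = ½ρv² = ½ × 1.007 × 38.1² = 730.9 Pa.
CL = W/(q·S) = 5179.7 / (730.9 × 15.7) = 0.4514.
CD = 0.0196 + 0.0232 × 0.4514² = 0.02433.
L/D = CL/CD = 0.4514 / 0.02433 = 18.6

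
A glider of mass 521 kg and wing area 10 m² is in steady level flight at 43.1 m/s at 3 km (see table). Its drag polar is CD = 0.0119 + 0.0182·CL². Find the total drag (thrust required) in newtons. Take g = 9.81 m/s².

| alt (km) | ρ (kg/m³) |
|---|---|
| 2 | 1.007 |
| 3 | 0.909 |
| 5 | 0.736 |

D = 157 N

At 3 km, from the table: ρ = 0.909 kg/m³.
Weight W = mg = 521 × 9.81 = 5111 N; in level flight L = W.
Dynamic pressure q = 0.5 × 0.909 × 43.1² = 844.3 Pa.
CL = W/(q·S) = 5111 / (844.3 × 10) = 0.6054.
CD = 0.0119 + 0.0182 × 0.6054² = 0.01857.
D = q·S·CD = 844.3 × 10 × 0.01857 = 156.8 N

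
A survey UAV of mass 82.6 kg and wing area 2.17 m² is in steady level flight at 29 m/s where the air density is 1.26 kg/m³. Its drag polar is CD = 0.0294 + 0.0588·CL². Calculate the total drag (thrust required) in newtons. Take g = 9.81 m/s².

In steady level flight, lift balances weight: W = mg = 82.6 × 9.81 = 810.31 N.
q = ½ρv² = ½ × 1.26 × 29² = 529.8 Pa.
CL = W/(q·S) = 810.31 / (529.8 × 2.17) = 0.7048.
CD = 0.0294 + 0.0588 × 0.7048² = 0.05861.
D = q·S·CD = 529.8 × 2.17 × 0.05861 = 67.38 N

D = 67.4 N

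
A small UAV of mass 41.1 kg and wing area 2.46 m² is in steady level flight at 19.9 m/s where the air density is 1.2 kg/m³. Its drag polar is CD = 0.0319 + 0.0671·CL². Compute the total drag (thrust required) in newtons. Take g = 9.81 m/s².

D = 37.3 N

In steady level flight, lift balances weight: W = mg = 41.1 × 9.81 = 403.19 N.
q = ½ρv² = ½ × 1.2 × 19.9² = 237.6 Pa.
CL = 2W/(ρv²S) = 2×403.19/(1.2×19.9²×2.46) = 0.6898.
CD = 0.0319 + 0.0671 × 0.6898² = 0.06383.
D = q·S·CD = 237.6 × 2.46 × 0.06383 = 37.31 N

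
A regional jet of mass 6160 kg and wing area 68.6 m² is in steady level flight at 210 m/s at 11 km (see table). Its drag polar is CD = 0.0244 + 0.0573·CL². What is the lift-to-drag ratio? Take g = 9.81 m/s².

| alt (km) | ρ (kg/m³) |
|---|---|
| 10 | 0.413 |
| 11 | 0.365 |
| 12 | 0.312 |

At 11 km, from the table: ρ = 0.365 kg/m³.
Weight W = mg = 6160 × 9.81 = 60430 N; in level flight L = W.
Dynamic pressure q = 0.5 × 0.365 × 210² = 8048 Pa.
CL = W/(q·S) = 60430 / (8048 × 68.6) = 0.1095.
CD = 0.0244 + 0.0573 × 0.1095² = 0.02509.
L/D = CL/CD = 0.1095 / 0.02509 = 4.36

L/D = 4.36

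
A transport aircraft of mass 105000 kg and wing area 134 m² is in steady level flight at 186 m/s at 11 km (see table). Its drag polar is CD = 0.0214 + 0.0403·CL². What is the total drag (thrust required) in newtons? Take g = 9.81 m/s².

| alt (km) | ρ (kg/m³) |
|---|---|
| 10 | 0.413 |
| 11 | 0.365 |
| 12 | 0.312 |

D = 68600 N

At 11 km, from the table: ρ = 0.365 kg/m³.
Level flight ⇒ L = W = m·g = 105000 × 9.81 = 1.03×10^6 N.
Dynamic pressure q = 0.5 × 0.365 × 186² = 6314 Pa.
CL = 2W/(ρv²S) = 2×1.03×10^6/(0.365×186²×134) = 1.217.
CD = 0.0214 + 0.0403 × 1.217² = 0.08114.
D = q·S·CD = 6314 × 134 × 0.08114 = 68640 N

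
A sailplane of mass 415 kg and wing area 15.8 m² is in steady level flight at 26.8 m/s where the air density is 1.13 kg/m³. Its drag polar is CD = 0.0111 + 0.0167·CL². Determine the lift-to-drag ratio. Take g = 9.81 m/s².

In steady level flight, lift balances weight: W = mg = 415 × 9.81 = 4071.2 N.
Dynamic pressure q = 0.5 × 1.13 × 26.8² = 405.8 Pa.
CL = W/(q·S) = 4071.2 / (405.8 × 15.8) = 0.635.
CD = 0.0111 + 0.0167 × 0.635² = 0.01783.
L/D = CL/CD = 0.635 / 0.01783 = 35.6

L/D = 35.6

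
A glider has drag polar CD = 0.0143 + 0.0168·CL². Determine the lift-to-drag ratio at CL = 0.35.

L/D = 21.4

CD = 0.0143 + 0.0168 × 0.35² = 0.01636
L/D = CL/CD = 0.35 / 0.01636 = 21.4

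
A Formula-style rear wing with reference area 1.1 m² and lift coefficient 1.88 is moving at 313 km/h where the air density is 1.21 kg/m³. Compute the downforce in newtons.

Convert speed: v = 313 km/h ÷ 3.6 = 86.94 m/s.
Dynamic pressure q = ½ρv² = ½ × 1.21 × 86.94² = 4573 Pa.
L = q·S·CL = 4573 × 1.1 × 1.88 = 9460 N ≈ 9.46 kN

L = 9460 N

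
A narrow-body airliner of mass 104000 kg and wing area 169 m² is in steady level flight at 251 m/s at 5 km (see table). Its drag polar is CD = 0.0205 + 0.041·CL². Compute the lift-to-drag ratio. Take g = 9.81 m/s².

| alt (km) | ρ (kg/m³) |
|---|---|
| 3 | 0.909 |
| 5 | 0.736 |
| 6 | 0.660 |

L/D = 11.2

At 5 km, from the table: ρ = 0.736 kg/m³.
Weight W = mg = 104000 × 9.81 = 1.0202×10^6 N; in level flight L = W.
q = ½ρv² = ½ × 0.736 × 251² = 23180 Pa.
CL = 2W/(ρv²S) = 2×1.0202×10^6/(0.736×251²×169) = 0.2604.
CD = 0.0205 + 0.041 × 0.2604² = 0.02328.
L/D = CL/CD = 0.2604 / 0.02328 = 11.2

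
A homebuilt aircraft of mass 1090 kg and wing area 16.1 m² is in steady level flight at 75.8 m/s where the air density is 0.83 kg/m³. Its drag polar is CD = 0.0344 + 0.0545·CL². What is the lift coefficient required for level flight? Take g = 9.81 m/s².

In steady level flight, lift balances weight: W = mg = 1090 × 9.81 = 10693 N.
q = ½ρv² = ½ × 0.83 × 75.8² = 2384 Pa.
CL = 2W/(ρv²S) = 2×10693/(0.83×75.8²×16.1) = 0.2785.

CL = 0.279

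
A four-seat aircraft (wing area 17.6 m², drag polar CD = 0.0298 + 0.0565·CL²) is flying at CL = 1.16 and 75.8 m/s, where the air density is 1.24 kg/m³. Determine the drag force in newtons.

CD = 0.0298 + 0.0565 × 1.16² = 0.1058
D = ½ρv²S·CD = ½ × 1.24 × 75.8² × 17.6 × 0.1058 = 6630 N

D = 6630 N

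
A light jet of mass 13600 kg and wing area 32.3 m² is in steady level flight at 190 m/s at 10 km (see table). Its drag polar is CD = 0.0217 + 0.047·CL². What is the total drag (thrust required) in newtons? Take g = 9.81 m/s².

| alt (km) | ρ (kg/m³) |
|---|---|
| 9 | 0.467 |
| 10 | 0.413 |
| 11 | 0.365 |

At 10 km, from the table: ρ = 0.413 kg/m³.
Level flight ⇒ L = W = m·g = 13600 × 9.81 = 1.3342×10^5 N.
q = ½ρv² = ½ × 0.413 × 190² = 7455 Pa.
CL = W/(q·S) = 1.3342×10^5 / (7455 × 32.3) = 0.5541.
CD = 0.0217 + 0.047 × 0.5541² = 0.03613.
D = q·S·CD = 7455 × 32.3 × 0.03613 = 8699 N

D = 8700 N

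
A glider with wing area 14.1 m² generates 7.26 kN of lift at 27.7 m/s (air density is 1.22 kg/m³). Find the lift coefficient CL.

CL = 1.1

From L = ½ρv²S·CL, rearranging gives CL = 2L/(ρv²S).
CL = 2 × 7260 / (1.22 × 27.7² × 14.1) = 1.1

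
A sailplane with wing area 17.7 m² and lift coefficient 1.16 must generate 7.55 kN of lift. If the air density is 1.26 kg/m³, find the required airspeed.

v = 24.2 m/s

L = ½ρv²S·CL ⇒ v = √(2L/(ρ·S·CL))
v = √(2 × 7550 / (1.26 × 17.7 × 1.16)) = √583.7 = 24.2 m/s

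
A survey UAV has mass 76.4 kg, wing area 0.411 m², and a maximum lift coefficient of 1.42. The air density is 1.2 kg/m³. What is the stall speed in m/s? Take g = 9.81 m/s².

Weight W = mg = 76.4 × 9.81 = 749.5 N.
From L = ½ρV²S·CL,max = W: V_stall = √(2W/(ρSCL,max)) = √(2·749.5/(1.2·0.411·1.42))
V_stall = √2140 = 46.3 m/s

V_stall = 46.3 m/s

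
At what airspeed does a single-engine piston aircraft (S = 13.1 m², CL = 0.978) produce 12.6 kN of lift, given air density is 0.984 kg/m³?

L = ½ρv²S·CL ⇒ v = √(2L/(ρ·S·CL))
v = √(2 × 12600 / (0.984 × 13.1 × 0.978)) = √1999 = 44.7 m/s

v = 44.7 m/s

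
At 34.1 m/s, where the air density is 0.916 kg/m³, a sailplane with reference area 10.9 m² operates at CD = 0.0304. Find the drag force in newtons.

D = 176 N

Dynamic pressure q = ½ρv² = ½ × 0.916 × 34.1² = 532.6 Pa.
D = q·S·CD = 532.6 × 10.9 × 0.0304 = 176 N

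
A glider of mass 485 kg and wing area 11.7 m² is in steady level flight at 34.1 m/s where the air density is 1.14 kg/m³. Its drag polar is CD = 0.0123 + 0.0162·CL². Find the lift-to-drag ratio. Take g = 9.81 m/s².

In steady level flight, lift balances weight: W = mg = 485 × 9.81 = 4757.9 N.
q = ½ρv² = ½ × 1.14 × 34.1² = 662.8 Pa.
Required CL = L/(qS) = 4757.9/(662.8·11.7) = 0.6135.
CD = 0.0123 + 0.0162 × 0.6135² = 0.0184.
L/D = CL/CD = 0.6135 / 0.0184 = 33.3

L/D = 33.3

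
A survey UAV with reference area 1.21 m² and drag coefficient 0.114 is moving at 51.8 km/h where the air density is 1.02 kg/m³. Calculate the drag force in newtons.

Convert speed: v = 51.8 km/h ÷ 3.6 = 14.39 m/s.
D = ½ρv²S·CD = ½ × 1.02 × 14.39² × 1.21 × 0.114 = 14.6 N

D = 14.6 N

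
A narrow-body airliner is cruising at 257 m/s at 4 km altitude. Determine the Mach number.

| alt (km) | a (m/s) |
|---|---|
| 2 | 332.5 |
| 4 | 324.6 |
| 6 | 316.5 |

At 4 km, from the table: a = 324.6 m/s.
M = v/a = 257 / 324.6 = 0.792

M = 0.792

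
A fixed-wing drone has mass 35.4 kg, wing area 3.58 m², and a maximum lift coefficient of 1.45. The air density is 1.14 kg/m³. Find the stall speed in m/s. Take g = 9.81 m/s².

Weight W = mg = 35.4 × 9.81 = 347.3 N.
V_stall = √(2W/(ρ·S·CL,max)) = √(2 × 347.3 / (1.14 × 3.58 × 1.45))
V_stall = √117.4 = 10.8 m/s

V_stall = 10.8 m/s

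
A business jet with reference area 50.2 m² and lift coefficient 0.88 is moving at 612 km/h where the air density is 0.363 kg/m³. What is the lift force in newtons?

Convert speed: v = 612 km/h ÷ 3.6 = 170 m/s.
Dynamic pressure q = ½ρv² = ½ × 0.363 × 170² = 5245 Pa.
L = q·S·CL = 5245 × 50.2 × 0.88 = 2.32×10^5 N ≈ 232 kN

L = 2.32×10^5 N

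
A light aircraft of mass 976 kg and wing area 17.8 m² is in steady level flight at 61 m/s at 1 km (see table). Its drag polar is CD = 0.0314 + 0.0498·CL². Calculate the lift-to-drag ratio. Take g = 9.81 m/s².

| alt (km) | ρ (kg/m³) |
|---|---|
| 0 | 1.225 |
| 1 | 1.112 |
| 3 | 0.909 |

At 1 km, from the table: ρ = 1.112 kg/m³.
In steady level flight, lift balances weight: W = mg = 976 × 9.81 = 9574.6 N.
q = ½ρv² = ½ × 1.112 × 61² = 2069 Pa.
Required CL = L/(qS) = 9574.6/(2069·17.8) = 0.26.
CD = 0.0314 + 0.0498 × 0.26² = 0.03477.
L/D = CL/CD = 0.26 / 0.03477 = 7.48

L/D = 7.48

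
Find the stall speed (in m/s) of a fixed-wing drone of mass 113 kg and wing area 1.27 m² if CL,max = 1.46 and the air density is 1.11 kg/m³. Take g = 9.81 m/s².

Stall occurs when L = W at CL,max. W = mg = 113 × 9.81 = 1109 N.
From L = ½ρV²S·CL,max = W: V_stall = √(2W/(ρSCL,max)) = √(2·1109/(1.11·1.27·1.46))
V_stall = √1077 = 32.8 m/s

V_stall = 32.8 m/s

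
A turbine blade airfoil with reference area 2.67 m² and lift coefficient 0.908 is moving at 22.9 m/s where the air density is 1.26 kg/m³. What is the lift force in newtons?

L = 801 N

Dynamic pressure q = ½ρv² = ½ × 1.26 × 22.9² = 330.4 Pa.
L = q·S·CL = 330.4 × 2.67 × 0.908 = 801 N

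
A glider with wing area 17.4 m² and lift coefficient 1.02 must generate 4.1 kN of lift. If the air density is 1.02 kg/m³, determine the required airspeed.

L = ½ρv²S·CL ⇒ v = √(2L/(ρ·S·CL))
v = √(2 × 4100 / (1.02 × 17.4 × 1.02)) = √453 = 21.3 m/s

v = 21.3 m/s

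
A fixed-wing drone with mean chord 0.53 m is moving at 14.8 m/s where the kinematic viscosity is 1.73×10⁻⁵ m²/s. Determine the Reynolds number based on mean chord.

Re = v·c/ν = 14.8 × 0.53 / (1.73×10⁻⁵) = 4.53×10^5

Re = 4.53×10^5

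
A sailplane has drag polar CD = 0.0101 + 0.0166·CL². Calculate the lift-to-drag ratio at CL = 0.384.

CD = 0.0101 + 0.0166 × 0.384² = 0.01255
L/D = CL/CD = 0.384 / 0.01255 = 30.6

L/D = 30.6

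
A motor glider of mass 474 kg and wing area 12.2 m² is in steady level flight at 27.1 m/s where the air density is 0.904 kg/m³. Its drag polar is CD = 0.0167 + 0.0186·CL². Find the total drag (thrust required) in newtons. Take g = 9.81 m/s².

Weight W = mg = 474 × 9.81 = 4649.9 N; in level flight L = W.
q = ½ρv² = ½ × 0.904 × 27.1² = 332 Pa.
Required CL = L/(qS) = 4649.9/(332·12.2) = 1.148.
CD = 0.0167 + 0.0186 × 1.148² = 0.04122.
D = q·S·CD = 332 × 12.2 × 0.04122 = 166.9 N

D = 167 N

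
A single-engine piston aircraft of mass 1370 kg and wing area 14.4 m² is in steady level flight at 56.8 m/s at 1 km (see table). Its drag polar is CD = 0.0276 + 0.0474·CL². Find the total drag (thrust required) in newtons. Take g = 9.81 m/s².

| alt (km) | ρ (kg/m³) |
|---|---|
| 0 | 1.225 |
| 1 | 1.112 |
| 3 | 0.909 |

At 1 km, from the table: ρ = 1.112 kg/m³.
In steady level flight, lift balances weight: W = mg = 1370 × 9.81 = 13440 N.
q = ½ρv² = ½ × 1.112 × 56.8² = 1794 Pa.
Required CL = L/(qS) = 13440/(1794·14.4) = 0.5203.
CD = 0.0276 + 0.0474 × 0.5203² = 0.04043.
D = q·S·CD = 1794 × 14.4 × 0.04043 = 1044 N

D = 1040 N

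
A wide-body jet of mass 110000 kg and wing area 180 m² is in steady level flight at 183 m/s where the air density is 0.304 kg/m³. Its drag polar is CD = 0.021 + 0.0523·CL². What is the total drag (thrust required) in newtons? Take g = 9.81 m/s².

D = 85700 N

In steady level flight, lift balances weight: W = mg = 110000 × 9.81 = 1.0791×10^6 N.
Dynamic pressure q = 0.5 × 0.304 × 183² = 5090 Pa.
CL = W/(q·S) = 1.0791×10^6 / (5090 × 180) = 1.178.
CD = 0.021 + 0.0523 × 1.178² = 0.09354.
D = q·S·CD = 5090 × 180 × 0.09354 = 85710 N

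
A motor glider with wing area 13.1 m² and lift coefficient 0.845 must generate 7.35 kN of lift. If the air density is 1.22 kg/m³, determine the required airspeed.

v = 33 m/s

L = ½ρv²S·CL ⇒ v = √(2L/(ρ·S·CL))
v = √(2 × 7350 / (1.22 × 13.1 × 0.845)) = √1089 = 33 m/s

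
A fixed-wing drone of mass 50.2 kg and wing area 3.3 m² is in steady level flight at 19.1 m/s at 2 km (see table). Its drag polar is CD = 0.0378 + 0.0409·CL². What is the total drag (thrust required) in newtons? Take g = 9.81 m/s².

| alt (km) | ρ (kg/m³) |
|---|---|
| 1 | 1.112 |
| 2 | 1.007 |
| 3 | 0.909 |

At 2 km, from the table: ρ = 1.007 kg/m³.
In steady level flight, lift balances weight: W = mg = 50.2 × 9.81 = 492.46 N.
Dynamic pressure q = 0.5 × 1.007 × 19.1² = 183.7 Pa.
Required CL = L/(qS) = 492.46/(183.7·3.3) = 0.8124.
CD = 0.0378 + 0.0409 × 0.8124² = 0.0648.
D = q·S·CD = 183.7 × 3.3 × 0.0648 = 39.28 N

D = 39.3 N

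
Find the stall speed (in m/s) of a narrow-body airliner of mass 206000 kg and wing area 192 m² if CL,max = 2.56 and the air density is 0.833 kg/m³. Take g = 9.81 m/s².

V_stall = 99.4 m/s

Weight W = mg = 206000 × 9.81 = 2.021×10^6 N.
From L = ½ρV²S·CL,max = W: V_stall = √(2W/(ρSCL,max)) = √(2·2.021×10^6/(0.833·192·2.56))
V_stall = √9871 = 99.4 m/s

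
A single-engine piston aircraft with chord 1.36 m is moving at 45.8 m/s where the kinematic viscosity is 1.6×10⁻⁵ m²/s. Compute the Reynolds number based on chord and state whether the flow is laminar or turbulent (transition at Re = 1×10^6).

Re = v·c/ν = 45.8 × 1.36 / (1.6×10⁻⁵) = 3.89×10^6
Since 3.89×10^6 > 1×10^6, the flow is turbulent.

Re = 3.89×10^6 (turbulent)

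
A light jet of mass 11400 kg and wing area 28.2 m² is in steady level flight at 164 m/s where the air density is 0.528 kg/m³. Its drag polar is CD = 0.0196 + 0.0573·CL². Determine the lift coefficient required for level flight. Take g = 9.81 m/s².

CL = 0.559

Weight W = mg = 11400 × 9.81 = 1.1183×10^5 N; in level flight L = W.
q = ½ρv² = ½ × 0.528 × 164² = 7101 Pa.
CL = 2W/(ρv²S) = 2×1.1183×10^5/(0.528×164²×28.2) = 0.5585.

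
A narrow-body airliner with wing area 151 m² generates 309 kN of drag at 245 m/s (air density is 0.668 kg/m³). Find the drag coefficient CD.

From D = ½ρv²S·CD, rearranging gives CD = 2D/(ρv²S).
CD = 2 × 3.09×10^5 / (0.668 × 245² × 151) = 0.102

CD = 0.102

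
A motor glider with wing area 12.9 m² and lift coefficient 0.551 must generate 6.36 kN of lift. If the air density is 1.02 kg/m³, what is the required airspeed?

L = ½ρv²S·CL ⇒ v = √(2L/(ρ·S·CL))
v = √(2 × 6360 / (1.02 × 12.9 × 0.551)) = √1754 = 41.9 m/s

v = 41.9 m/s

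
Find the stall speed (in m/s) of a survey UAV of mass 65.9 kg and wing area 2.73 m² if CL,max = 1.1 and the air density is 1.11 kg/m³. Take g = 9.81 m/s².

V_stall = 19.7 m/s

Stall occurs when L = W at CL,max. W = mg = 65.9 × 9.81 = 646.5 N.
V_stall = √(2W/(ρ·S·CL,max)) = √(2 × 646.5 / (1.11 × 2.73 × 1.1))
V_stall = √387.9 = 19.7 m/s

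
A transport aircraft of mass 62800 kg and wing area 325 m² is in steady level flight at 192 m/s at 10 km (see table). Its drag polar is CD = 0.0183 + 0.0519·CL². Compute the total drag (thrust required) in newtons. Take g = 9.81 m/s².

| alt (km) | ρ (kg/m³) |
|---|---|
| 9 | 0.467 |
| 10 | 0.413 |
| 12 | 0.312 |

D = 53200 N

At 10 km, from the table: ρ = 0.413 kg/m³.
Level flight ⇒ L = W = m·g = 62800 × 9.81 = 6.1607×10^5 N.
q = ½ρv² = ½ × 0.413 × 192² = 7612 Pa.
CL = 2W/(ρv²S) = 2×6.1607×10^5/(0.413×192²×325) = 0.249.
CD = 0.0183 + 0.0519 × 0.249² = 0.02152.
D = q·S·CD = 7612 × 325 × 0.02152 = 53240 N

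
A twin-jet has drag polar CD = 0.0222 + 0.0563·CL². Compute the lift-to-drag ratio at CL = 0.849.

CD = 0.0222 + 0.0563 × 0.849² = 0.06278
L/D = CL/CD = 0.849 / 0.06278 = 13.5

L/D = 13.5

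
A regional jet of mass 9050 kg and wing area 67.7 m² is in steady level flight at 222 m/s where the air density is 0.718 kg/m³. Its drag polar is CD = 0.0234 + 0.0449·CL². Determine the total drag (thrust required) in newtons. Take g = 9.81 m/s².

D = 28300 N

In steady level flight, lift balances weight: W = mg = 9050 × 9.81 = 88780 N.
Dynamic pressure q = 0.5 × 0.718 × 222² = 17690 Pa.
CL = 2W/(ρv²S) = 2×88780/(0.718×222²×67.7) = 0.07412.
CD = 0.0234 + 0.0449 × 0.07412² = 0.02365.
D = q·S·CD = 17690 × 67.7 × 0.02365 = 28320 N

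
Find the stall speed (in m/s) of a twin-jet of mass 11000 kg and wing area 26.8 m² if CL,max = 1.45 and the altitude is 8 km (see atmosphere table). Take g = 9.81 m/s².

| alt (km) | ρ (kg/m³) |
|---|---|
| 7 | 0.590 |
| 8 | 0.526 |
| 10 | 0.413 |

At 8 km, from the table: ρ = 0.526 kg/m³.
Stall occurs when L = W at CL,max. W = mg = 11000 × 9.81 = 1.079×10^5 N.
V_stall = √(2W/(ρ·S·CL,max)) = √(2 × 1.079×10^5 / (0.526 × 26.8 × 1.45))
V_stall = √10560 = 103 m/s

V_stall = 103 m/s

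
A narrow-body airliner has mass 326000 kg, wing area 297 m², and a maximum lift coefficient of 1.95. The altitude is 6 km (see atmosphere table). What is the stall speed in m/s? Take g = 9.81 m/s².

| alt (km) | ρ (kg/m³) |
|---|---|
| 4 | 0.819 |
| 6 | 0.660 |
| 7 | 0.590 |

V_stall = 129 m/s

At 6 km, from the table: ρ = 0.660 kg/m³.
Weight W = mg = 326000 × 9.81 = 3.198×10^6 N.
From L = ½ρV²S·CL,max = W: V_stall = √(2W/(ρSCL,max)) = √(2·3.198×10^6/(0.66·297·1.95))
V_stall = √16730 = 129 m/s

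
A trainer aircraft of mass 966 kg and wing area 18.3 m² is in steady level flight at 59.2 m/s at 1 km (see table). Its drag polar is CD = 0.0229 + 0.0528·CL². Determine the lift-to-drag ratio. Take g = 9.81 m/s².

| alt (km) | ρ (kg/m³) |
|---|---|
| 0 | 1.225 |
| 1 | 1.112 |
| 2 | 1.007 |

At 1 km, from the table: ρ = 1.112 kg/m³.
In steady level flight, lift balances weight: W = mg = 966 × 9.81 = 9476.5 N.
Dynamic pressure q = 0.5 × 1.112 × 59.2² = 1949 Pa.
CL = W/(q·S) = 9476.5 / (1949 × 18.3) = 0.2658.
CD = 0.0229 + 0.0528 × 0.2658² = 0.02663.
L/D = CL/CD = 0.2658 / 0.02663 = 9.98

L/D = 9.98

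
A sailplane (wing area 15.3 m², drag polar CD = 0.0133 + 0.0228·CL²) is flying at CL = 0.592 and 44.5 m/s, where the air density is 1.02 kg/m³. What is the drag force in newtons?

CD = 0.0133 + 0.0228 × 0.592² = 0.02129
D = ½ρv²S·CD = ½ × 1.02 × 44.5² × 15.3 × 0.02129 = 329 N

D = 329 N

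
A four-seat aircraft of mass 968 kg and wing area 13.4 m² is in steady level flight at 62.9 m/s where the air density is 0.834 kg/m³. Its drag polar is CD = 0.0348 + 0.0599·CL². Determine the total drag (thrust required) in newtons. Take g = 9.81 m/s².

Level flight ⇒ L = W = m·g = 968 × 9.81 = 9496.1 N.
Dynamic pressure q = 0.5 × 0.834 × 62.9² = 1650 Pa.
Required CL = L/(qS) = 9496.1/(1650·13.4) = 0.4295.
CD = 0.0348 + 0.0599 × 0.4295² = 0.04585.
D = q·S·CD = 1650 × 13.4 × 0.04585 = 1014 N

D = 1010 N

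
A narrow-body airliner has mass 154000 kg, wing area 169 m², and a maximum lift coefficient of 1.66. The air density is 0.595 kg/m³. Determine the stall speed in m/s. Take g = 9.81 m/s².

V_stall = 135 m/s

Weight W = mg = 154000 × 9.81 = 1.511×10^6 N.
V_stall = √(2W/(ρ·S·CL,max)) = √(2 × 1.511×10^6 / (0.595 × 169 × 1.66))
V_stall = √18100 = 135 m/s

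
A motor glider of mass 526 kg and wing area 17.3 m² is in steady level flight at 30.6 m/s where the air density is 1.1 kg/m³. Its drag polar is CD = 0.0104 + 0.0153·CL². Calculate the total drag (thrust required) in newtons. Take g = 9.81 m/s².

D = 138 N

In steady level flight, lift balances weight: W = mg = 526 × 9.81 = 5160.1 N.
Dynamic pressure q = 0.5 × 1.1 × 30.6² = 515 Pa.
Required CL = L/(qS) = 5160.1/(515·17.3) = 0.5792.
CD = 0.0104 + 0.0153 × 0.5792² = 0.01553.
D = q·S·CD = 515 × 17.3 × 0.01553 = 138.4 N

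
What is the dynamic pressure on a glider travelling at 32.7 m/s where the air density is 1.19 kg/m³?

q = 636 Pa

q = ½ρv² = ½ × 1.19 × 32.7² = 636 Pa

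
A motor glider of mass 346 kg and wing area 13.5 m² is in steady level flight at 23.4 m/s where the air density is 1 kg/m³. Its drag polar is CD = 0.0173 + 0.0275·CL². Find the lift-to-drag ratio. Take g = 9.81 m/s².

In steady level flight, lift balances weight: W = mg = 346 × 9.81 = 3394.3 N.
q = ½ρv² = ½ × 1 × 23.4² = 273.8 Pa.
CL = W/(q·S) = 3394.3 / (273.8 × 13.5) = 0.9184.
CD = 0.0173 + 0.0275 × 0.9184² = 0.04049.
L/D = CL/CD = 0.9184 / 0.04049 = 22.7

L/D = 22.7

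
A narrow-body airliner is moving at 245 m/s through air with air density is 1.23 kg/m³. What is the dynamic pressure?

q = 36900 Pa

q = ½ρv² = ½ × 1.23 × 245² = 36900 Pa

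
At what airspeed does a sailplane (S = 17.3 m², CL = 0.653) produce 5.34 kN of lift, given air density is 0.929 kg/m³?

v = 31.9 m/s

L = ½ρv²S·CL ⇒ v = √(2L/(ρ·S·CL))
v = √(2 × 5340 / (0.929 × 17.3 × 0.653)) = √1018 = 31.9 m/s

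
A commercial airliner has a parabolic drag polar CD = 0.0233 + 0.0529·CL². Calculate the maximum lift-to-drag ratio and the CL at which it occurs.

(L/D)max = 14.2, at CL = 0.664

For CD = CD0 + K·CL², (L/D)max occurs at CL* = √(CD0/K) and equals 1/(2√(K·CD0)).
(L/D)max = 1/(2√(0.0529 × 0.0233)) = 1/(2 × 0.03511) = 14.2
CL* = √(0.0233/0.0529) = 0.664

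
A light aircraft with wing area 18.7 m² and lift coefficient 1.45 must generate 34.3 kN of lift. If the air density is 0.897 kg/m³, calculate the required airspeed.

L = ½ρv²S·CL ⇒ v = √(2L/(ρ·S·CL))
v = √(2 × 34300 / (0.897 × 18.7 × 1.45)) = √2820 = 53.1 m/s

v = 53.1 m/s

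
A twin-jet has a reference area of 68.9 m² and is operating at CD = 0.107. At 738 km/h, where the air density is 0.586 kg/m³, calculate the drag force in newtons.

Convert speed: v = 738 km/h ÷ 3.6 = 205 m/s.
D = ½ρv²S·CD = ½ × 0.586 × 205² × 68.9 × 0.107 = 90800 N ≈ 90.8 kN

D = 90800 N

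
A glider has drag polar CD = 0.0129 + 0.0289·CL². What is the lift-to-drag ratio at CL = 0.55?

CD = 0.0129 + 0.0289 × 0.55² = 0.02164
L/D = CL/CD = 0.55 / 0.02164 = 25.4

L/D = 25.4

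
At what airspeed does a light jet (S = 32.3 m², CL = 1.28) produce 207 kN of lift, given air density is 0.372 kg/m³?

L = ½ρv²S·CL ⇒ v = √(2L/(ρ·S·CL))
v = √(2 × 2.07×10^5 / (0.372 × 32.3 × 1.28)) = √26920 = 164 m/s

v = 164 m/s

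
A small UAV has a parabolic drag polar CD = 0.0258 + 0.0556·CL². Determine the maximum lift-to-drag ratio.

For CD = CD0 + K·CL², (L/D)max occurs at CL* = √(CD0/K) and equals 1/(2√(K·CD0)).
(L/D)max = 1/(2√(0.0556 × 0.0258)) = 1/(2 × 0.03787) = 13.2

(L/D)max = 13.2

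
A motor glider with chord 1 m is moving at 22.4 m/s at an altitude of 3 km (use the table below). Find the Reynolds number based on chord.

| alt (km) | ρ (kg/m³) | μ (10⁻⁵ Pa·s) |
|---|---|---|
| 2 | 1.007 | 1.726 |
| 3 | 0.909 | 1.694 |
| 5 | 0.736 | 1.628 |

At 3 km, from the table: ρ = 0.909 kg/m³, μ = 1.694×10⁻⁵ Pa·s.
Re = ρ·v·c/μ = 0.909 × 22.4 × 1 / (1.694×10⁻⁵) = 1.2×10^6

Re = 1.2×10^6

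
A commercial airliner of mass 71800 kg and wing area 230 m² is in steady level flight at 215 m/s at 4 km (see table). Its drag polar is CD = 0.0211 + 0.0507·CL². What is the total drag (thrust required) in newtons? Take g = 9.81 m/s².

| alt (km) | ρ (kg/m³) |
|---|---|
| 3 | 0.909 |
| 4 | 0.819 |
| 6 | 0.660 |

D = 97600 N

At 4 km, from the table: ρ = 0.819 kg/m³.
Level flight ⇒ L = W = m·g = 71800 × 9.81 = 7.0436×10^5 N.
q = ½ρv² = ½ × 0.819 × 215² = 18930 Pa.
CL = W/(q·S) = 7.0436×10^5 / (18930 × 230) = 0.1618.
CD = 0.0211 + 0.0507 × 0.1618² = 0.02243.
D = q·S·CD = 18930 × 230 × 0.02243 = 97640 N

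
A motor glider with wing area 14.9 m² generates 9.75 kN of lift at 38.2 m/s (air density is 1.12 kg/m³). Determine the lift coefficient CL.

CL = 0.801

From L = ½ρv²S·CL, rearranging gives CL = 2L/(ρv²S).
CL = 2 × 9750 / (1.12 × 38.2² × 14.9) = 0.801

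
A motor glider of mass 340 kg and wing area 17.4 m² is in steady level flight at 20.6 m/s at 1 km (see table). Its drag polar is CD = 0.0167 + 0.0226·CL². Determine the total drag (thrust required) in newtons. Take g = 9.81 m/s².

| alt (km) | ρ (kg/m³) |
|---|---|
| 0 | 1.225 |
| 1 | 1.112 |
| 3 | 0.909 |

D = 130 N

At 1 km, from the table: ρ = 1.112 kg/m³.
Weight W = mg = 340 × 9.81 = 3335.4 N; in level flight L = W.
Dynamic pressure q = 0.5 × 1.112 × 20.6² = 235.9 Pa.
CL = 2W/(ρv²S) = 2×3335.4/(1.112×20.6²×17.4) = 0.8124.
CD = 0.0167 + 0.0226 × 0.8124² = 0.03162.
D = q·S·CD = 235.9 × 17.4 × 0.03162 = 129.8 N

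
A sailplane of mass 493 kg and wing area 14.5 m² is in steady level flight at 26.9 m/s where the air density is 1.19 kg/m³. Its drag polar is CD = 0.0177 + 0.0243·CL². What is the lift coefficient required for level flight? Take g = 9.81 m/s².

CL = 0.775

Level flight ⇒ L = W = m·g = 493 × 9.81 = 4836.3 N.
q = ½ρv² = ½ × 1.19 × 26.9² = 430.5 Pa.
Required CL = L/(qS) = 4836.3/(430.5·14.5) = 0.7747.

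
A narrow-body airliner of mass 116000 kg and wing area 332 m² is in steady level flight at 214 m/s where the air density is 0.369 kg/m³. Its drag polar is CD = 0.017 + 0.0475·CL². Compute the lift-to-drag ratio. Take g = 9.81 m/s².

L/D = 16.3

In steady level flight, lift balances weight: W = mg = 116000 × 9.81 = 1.138×10^6 N.
Dynamic pressure q = 0.5 × 0.369 × 214² = 8449 Pa.
CL = 2W/(ρv²S) = 2×1.138×10^6/(0.369×214²×332) = 0.4057.
CD = 0.017 + 0.0475 × 0.4057² = 0.02482.
L/D = CL/CD = 0.4057 / 0.02482 = 16.3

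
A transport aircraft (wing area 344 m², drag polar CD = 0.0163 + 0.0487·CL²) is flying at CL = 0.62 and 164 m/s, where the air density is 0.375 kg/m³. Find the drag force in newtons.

D = 60800 N

CD = 0.0163 + 0.0487 × 0.62² = 0.03502
D = ½ρv²S·CD = ½ × 0.375 × 164² × 344 × 0.03502 = 60800 N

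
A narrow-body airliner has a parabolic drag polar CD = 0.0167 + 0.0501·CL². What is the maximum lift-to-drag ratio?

For CD = CD0 + K·CL², (L/D)max occurs at CL* = √(CD0/K) and equals 1/(2√(K·CD0)).
(L/D)max = 1/(2√(0.0501 × 0.0167)) = 1/(2 × 0.02893) = 17.3

(L/D)max = 17.3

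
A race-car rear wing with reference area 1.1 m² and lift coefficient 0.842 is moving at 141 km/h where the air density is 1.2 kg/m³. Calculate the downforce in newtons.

Convert speed: v = 141 km/h ÷ 3.6 = 39.17 m/s.
L = ½ρv²S·CL = ½ × 1.2 × 39.17² × 1.1 × 0.842 = 852 N

L = 852 N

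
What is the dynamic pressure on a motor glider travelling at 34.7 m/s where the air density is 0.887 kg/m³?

q = ½ρv² = ½ × 0.887 × 34.7² = 534 Pa

q = 534 Pa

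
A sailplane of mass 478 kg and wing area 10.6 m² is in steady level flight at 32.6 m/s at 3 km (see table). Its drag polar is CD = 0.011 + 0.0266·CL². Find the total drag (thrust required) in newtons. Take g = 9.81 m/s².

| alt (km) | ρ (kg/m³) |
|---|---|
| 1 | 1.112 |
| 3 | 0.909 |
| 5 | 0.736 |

At 3 km, from the table: ρ = 0.909 kg/m³.
Weight W = mg = 478 × 9.81 = 4689.2 N; in level flight L = W.
Dynamic pressure q = 0.5 × 0.909 × 32.6² = 483 Pa.
CL = W/(q·S) = 4689.2 / (483 × 10.6) = 0.9158.
CD = 0.011 + 0.0266 × 0.9158² = 0.03331.
D = q·S·CD = 483 × 10.6 × 0.03331 = 170.6 N

D = 171 N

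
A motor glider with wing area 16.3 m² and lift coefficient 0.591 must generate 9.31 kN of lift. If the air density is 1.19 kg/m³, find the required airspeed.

L = ½ρv²S·CL ⇒ v = √(2L/(ρ·S·CL))
v = √(2 × 9310 / (1.19 × 16.3 × 0.591)) = √1624 = 40.3 m/s

v = 40.3 m/s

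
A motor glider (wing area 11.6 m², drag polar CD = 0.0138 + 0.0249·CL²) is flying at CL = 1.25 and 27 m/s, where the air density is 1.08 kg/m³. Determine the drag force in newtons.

D = 241 N

CD = 0.0138 + 0.0249 × 1.25² = 0.05271
D = ½ρv²S·CD = ½ × 1.08 × 27² × 11.6 × 0.05271 = 241 N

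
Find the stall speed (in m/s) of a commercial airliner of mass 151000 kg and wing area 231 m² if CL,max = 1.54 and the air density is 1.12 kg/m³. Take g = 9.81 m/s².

At stall, lift equals weight: L = W = m·g = 151000 × 9.81 = 1.481×10^6 N.
From L = ½ρV²S·CL,max = W: V_stall = √(2W/(ρSCL,max)) = √(2·1.481×10^6/(1.12·231·1.54))
V_stall = √7436 = 86.2 m/s

V_stall = 86.2 m/s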